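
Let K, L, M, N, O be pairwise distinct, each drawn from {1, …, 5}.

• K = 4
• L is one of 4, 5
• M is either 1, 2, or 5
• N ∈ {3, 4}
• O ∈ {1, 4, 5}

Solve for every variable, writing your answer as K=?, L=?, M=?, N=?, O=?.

K has just one choice, so K = 4. Eliminate 4 elsewhere: L, N, O.
L has just one choice, so L = 5. So M, O can't be 5.
That leaves N = 3.
O has just one choice, so O = 1. Remove 1 from M.
M's domain is down to {2}, so M = 2.

K=4, L=5, M=2, N=3, O=1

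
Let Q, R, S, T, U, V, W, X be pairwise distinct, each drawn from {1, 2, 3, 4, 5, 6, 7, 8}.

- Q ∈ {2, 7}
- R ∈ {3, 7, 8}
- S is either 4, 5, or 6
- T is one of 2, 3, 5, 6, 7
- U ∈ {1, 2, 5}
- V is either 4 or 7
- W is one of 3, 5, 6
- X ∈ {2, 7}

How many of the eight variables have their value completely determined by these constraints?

Among the 8 variables, 1 fits only U (and all 8 values in {1, 2, 3, 4, 5, 6, 7, 8} must be used), so U = 1.
Among the 7 still-open variables, 8 fits only R (and all 7 values in {2, 3, 4, 5, 6, 7, 8} must be used), so R = 8.
Q and X between them cover only {2, 7} — a naked pair. Remove those values from T, V.
That leaves V = 4. Remove 4 from S.
Determined: R=8, U=1, V=4. The other variables each still have more than one consistent value. That makes 3.

3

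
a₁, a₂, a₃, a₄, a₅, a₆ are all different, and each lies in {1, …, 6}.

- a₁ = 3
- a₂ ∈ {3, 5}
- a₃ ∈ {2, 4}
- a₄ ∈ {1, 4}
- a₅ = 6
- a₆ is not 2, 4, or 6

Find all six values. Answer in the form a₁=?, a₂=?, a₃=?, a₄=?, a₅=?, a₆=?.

a₁'s domain is down to {3}, so a₁ = 3. Eliminate 3 elsewhere: a₂, a₆.
a₂ has just one choice, so a₂ = 5. Remove 5 from a₆.
That leaves a₅ = 6.
a₆ must be 1 (only option left). Strike 1 from a₄.
a₄ has just one choice, so a₄ = 4. Remove 4 from a₃.
a₃ has just one choice, so a₃ = 2.

a₁=3, a₂=5, a₃=2, a₄=4, a₅=6, a₆=1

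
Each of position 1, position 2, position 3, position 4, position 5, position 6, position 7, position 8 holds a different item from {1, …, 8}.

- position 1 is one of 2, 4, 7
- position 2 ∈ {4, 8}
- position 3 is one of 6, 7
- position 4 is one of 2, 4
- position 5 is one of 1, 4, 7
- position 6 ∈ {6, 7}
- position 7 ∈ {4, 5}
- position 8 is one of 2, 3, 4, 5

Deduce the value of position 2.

Among the 8 variables, 1 fits only position 5 (and all 8 values in {1, 2, 3, 4, 5, 6, 7, 8} must be used), so position 5 = 1.
Among the 7 still-open variables, 3 fits only position 8 (and all 7 values in {2, 3, 4, 5, 6, 7, 8} must be used), so position 8 = 3.
The 6 still-open variables together cover exactly {2, 4, 5, 6, 7, 8} — 6 values for 6 variables — and 5 appears only in position 7's list, so position 7 = 5.
Among the 5 still-open variables, 8 fits only position 2 (and all 5 values in {2, 4, 6, 7, 8} must be used), so position 2 = 8.

8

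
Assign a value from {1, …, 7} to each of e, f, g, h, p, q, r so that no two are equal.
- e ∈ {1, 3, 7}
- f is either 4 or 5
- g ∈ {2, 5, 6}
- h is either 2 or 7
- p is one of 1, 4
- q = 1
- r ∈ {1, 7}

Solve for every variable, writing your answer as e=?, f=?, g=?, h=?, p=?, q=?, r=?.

q's domain is down to {1}, so q = 1. Remove 1 from e, p, r.
r has just one choice, so r = 7. So e, h can't be 7.
e must be 3 (only option left).
That leaves h = 2. Strike 2 from g.
p must be 4 (only option left). Eliminate 4 elsewhere: f.
f must be 5 (only option left). So g can't be 5.
That leaves g = 6.

e=3, f=5, g=6, h=2, p=4, q=1, r=7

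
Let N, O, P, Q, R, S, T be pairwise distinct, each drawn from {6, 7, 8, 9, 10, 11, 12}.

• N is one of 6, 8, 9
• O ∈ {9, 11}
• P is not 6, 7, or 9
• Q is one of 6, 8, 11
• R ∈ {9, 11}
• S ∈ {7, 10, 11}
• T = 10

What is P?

12

T must be 10 (only option left). Eliminate 10 elsewhere: P, S.
Among the 6 still-open variables, 7 fits only S (and all 6 values in {6, 7, 8, 9, 11, 12} must be used), so S = 7.
Among the 5 still-open variables, 12 fits only P (and all 5 values in {6, 8, 9, 11, 12} must be used), so P = 12.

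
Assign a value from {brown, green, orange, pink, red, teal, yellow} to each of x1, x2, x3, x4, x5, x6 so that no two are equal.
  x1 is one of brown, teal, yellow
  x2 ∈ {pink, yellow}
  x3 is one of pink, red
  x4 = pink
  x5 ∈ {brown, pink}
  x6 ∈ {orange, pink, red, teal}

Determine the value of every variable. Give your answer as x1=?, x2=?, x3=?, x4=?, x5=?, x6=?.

x1=teal, x2=yellow, x3=red, x4=pink, x5=brown, x6=orange

x4's domain is down to {pink}, so x4 = pink. Strike pink from x2, x3, x5, x6.
x5's domain is down to {brown}, so x5 = brown. Eliminate brown elsewhere: x1.
x2 has just one choice, so x2 = yellow. Remove yellow from x1.
x3 has just one choice, so x3 = red. Eliminate red elsewhere: x6.
x1 has just one choice, so x1 = teal. So x6 can't be teal.
x6 has just one choice, so x6 = orange.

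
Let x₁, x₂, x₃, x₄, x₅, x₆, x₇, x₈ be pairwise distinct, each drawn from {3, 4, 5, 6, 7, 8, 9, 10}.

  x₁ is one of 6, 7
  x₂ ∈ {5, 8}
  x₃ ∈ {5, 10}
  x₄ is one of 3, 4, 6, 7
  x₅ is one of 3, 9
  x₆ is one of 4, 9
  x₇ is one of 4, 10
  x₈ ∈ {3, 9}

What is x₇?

Among the 8 variables, 8 fits only x₂ (and all 8 values in {3, 4, 5, 6, 7, 8, 9, 10} must be used), so x₂ = 8.
Among the 7 still-open variables, 5 fits only x₃ (and all 7 values in {3, 4, 5, 6, 7, 9, 10} must be used), so x₃ = 5.
The 6 still-open variables draw from only 6 values {3, 4, 6, 7, 9, 10}, so each is used; only x₇ can be 10, hence x₇ = 10.

10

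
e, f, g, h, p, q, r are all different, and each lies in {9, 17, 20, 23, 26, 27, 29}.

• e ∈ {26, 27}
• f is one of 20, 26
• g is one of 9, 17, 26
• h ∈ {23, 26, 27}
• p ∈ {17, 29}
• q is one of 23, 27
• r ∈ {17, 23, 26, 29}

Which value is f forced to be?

20

Among the 7 variables, 9 fits only g (and all 7 values in {9, 17, 20, 23, 26, 27, 29} must be used), so g = 9.
Among the 6 still-open variables, 20 fits only f (and all 6 values in {17, 20, 23, 26, 27, 29} must be used), so f = 20.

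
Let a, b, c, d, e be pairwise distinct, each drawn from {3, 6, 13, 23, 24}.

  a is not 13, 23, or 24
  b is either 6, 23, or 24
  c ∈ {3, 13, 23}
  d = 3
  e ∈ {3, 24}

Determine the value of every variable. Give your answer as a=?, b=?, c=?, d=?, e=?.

d must be 3 (only option left). So a, c, e can't be 3.
e must be 24 (only option left). Eliminate 24 elsewhere: b.
a has just one choice, so a = 6. Strike 6 from b.
b has just one choice, so b = 23. Remove 23 from c.
c has just one choice, so c = 13.

a=6, b=23, c=13, d=3, e=24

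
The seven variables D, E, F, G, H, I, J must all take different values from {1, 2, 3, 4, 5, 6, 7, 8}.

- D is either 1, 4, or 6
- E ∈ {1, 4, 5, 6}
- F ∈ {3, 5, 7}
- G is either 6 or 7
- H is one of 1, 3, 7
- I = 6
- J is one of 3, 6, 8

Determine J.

I must be 6 (only option left). So D, E, G, J can't be 6.
That leaves G = 7. Strike 7 from F, H.
The 5 still-open variables together cover exactly {1, 3, 4, 5, 8} — 5 values for 5 variables — and 8 appears only in J's list, so J = 8.

8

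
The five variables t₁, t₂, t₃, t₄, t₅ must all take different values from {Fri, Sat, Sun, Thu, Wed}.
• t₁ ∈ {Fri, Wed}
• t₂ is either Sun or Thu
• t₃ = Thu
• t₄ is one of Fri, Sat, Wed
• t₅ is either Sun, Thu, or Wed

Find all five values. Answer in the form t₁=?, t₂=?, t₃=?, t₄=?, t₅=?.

t₁=Fri, t₂=Sun, t₃=Thu, t₄=Sat, t₅=Wed

t₃ has just one choice, so t₃ = Thu. Strike Thu from t₂, t₅.
t₂ has just one choice, so t₂ = Sun. So t₅ can't be Sun.
t₅ must be Wed (only option left). Eliminate Wed elsewhere: t₁, t₄.
t₁ has just one choice, so t₁ = Fri. So t₄ can't be Fri.
That leaves t₄ = Sat.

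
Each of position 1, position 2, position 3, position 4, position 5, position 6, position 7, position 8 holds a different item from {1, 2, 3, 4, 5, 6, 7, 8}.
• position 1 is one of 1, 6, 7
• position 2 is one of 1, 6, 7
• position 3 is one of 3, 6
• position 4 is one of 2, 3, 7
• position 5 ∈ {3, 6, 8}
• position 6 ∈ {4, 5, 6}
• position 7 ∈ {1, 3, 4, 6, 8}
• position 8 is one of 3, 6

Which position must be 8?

The 8 variables together cover exactly {1, 2, 3, 4, 5, 6, 7, 8} — 8 values for 8 variables — and 2 appears only in position 4's list, so position 4 = 2.
Among the 7 still-open variables, 5 fits only position 6 (and all 7 values in {1, 3, 4, 5, 6, 7, 8} must be used), so position 6 = 5.
The 6 still-open variables together cover exactly {1, 3, 4, 6, 7, 8} — 6 values for 6 variables — and 4 appears only in position 7's list, so position 7 = 4.
The 5 still-open variables draw from only 5 values {1, 3, 6, 7, 8}, so each is used; only position 5 can be 8, hence position 5 = 8.

position 5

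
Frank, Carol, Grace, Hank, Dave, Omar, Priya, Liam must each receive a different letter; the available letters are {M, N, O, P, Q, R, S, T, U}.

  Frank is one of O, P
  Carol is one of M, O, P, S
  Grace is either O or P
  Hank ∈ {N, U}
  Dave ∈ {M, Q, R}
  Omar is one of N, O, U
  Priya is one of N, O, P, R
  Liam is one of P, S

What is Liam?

The 8 variables together cover exactly {M, N, O, P, Q, R, S, U} — 8 values for 8 variables — and Q appears only in Dave's list, so Dave = Q.
The 7 still-open variables draw from only 7 values {M, N, O, P, R, S, U}, so each is used; only Carol can be M, hence Carol = M.
The 6 still-open variables draw from only 6 values {N, O, P, R, S, U}, so each is used; only Priya can be R, hence Priya = R.
The 5 still-open variables together cover exactly {N, O, P, S, U} — 5 values for 5 variables — and S appears only in Liam's list, so Liam = S.

S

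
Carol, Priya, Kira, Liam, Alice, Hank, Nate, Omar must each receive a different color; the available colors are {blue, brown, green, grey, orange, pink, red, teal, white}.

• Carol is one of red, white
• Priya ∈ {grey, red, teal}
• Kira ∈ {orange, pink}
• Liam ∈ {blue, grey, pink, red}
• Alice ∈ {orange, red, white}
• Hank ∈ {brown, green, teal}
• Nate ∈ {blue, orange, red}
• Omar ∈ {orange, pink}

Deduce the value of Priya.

teal

The 2 variables Kira and Omar are confined to {orange, pink}, which locks those values in; drop them from Liam, Alice, Nate.
The 2 variables Carol and Alice are confined to {red, white}, which locks those values in; drop them from Priya, Liam, Nate.
Nate's domain is down to {blue}, so Nate = blue. So Liam can't be blue.
Liam has just one choice, so Liam = grey. Eliminate grey elsewhere: Priya.
So Priya = teal.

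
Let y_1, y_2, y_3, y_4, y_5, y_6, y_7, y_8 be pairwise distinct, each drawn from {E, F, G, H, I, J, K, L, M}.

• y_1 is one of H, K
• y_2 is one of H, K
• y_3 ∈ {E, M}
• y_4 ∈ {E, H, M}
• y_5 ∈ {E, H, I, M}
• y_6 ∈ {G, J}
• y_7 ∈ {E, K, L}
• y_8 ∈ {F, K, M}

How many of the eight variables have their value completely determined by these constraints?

y_1 and y_2 between them cover only {H, K} — a naked pair. Remove those values from y_4, y_5, y_7, y_8.
The 2 variables y_3 and y_4 are confined to {E, M}, which locks those values in; drop them from y_5, y_7, y_8.
y_5 must be I (only option left).
y_7 has just one choice, so y_7 = L.
That leaves y_8 = F.
Determined: y_5=I, y_7=L, y_8=F. The other variables each still have more than one consistent value. That makes 3.

3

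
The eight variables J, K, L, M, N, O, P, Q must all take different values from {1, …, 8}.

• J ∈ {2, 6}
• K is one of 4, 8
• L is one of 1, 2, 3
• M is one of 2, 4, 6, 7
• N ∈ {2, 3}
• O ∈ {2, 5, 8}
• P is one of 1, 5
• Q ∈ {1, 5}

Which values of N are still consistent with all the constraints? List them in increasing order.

2, 3

The 8 variables together cover exactly {1, 2, 3, 4, 5, 6, 7, 8} — 8 values for 8 variables — and 7 appears only in M's list, so M = 7.
The 7 still-open variables together cover exactly {1, 2, 3, 4, 5, 6, 8} — 7 values for 7 variables — and 4 appears only in K's list, so K = 4.
The 6 still-open variables draw from only 6 values {1, 2, 3, 5, 6, 8}, so each is used; only J can be 6, hence J = 6.
The 5 still-open variables together cover exactly {1, 2, 3, 5, 8} — 5 values for 5 variables — and 8 appears only in O's list, so O = 8.
P and Q between them cover only {1, 5} — a naked pair. Remove those values from L.
No further eliminations apply; N can still be any of 2, 3.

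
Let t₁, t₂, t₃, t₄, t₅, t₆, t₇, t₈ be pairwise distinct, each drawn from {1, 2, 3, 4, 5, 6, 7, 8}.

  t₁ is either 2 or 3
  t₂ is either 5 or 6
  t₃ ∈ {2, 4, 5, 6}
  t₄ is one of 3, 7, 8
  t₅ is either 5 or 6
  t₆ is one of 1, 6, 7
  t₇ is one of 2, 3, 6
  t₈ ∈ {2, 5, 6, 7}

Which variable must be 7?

The 8 variables together cover exactly {1, 2, 3, 4, 5, 6, 7, 8} — 8 values for 8 variables — and 1 appears only in t₆'s list, so t₆ = 1.
Among the 7 still-open variables, 4 fits only t₃ (and all 7 values in {2, 3, 4, 5, 6, 7, 8} must be used), so t₃ = 4.
Among the 6 still-open variables, 8 fits only t₄ (and all 6 values in {2, 3, 5, 6, 7, 8} must be used), so t₄ = 8.
The 5 still-open variables together cover exactly {2, 3, 5, 6, 7} — 5 values for 5 variables — and 7 appears only in t₈'s list, so t₈ = 7.

t₈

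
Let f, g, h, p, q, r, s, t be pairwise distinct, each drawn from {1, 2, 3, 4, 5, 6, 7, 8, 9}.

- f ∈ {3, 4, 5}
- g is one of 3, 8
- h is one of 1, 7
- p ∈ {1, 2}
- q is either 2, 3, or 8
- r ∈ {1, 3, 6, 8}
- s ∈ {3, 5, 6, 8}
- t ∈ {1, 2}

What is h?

7

The 8 variables together cover exactly {1, 2, 3, 4, 5, 6, 7, 8} — 8 values for 8 variables — and 4 appears only in f's list, so f = 4.
The 7 still-open variables together cover exactly {1, 2, 3, 5, 6, 7, 8} — 7 values for 7 variables — and 5 appears only in s's list, so s = 5.
The 6 still-open variables together cover exactly {1, 2, 3, 6, 7, 8} — 6 values for 6 variables — and 6 appears only in r's list, so r = 6.
The 5 still-open variables draw from only 5 values {1, 2, 3, 7, 8}, so each is used; only h can be 7, hence h = 7.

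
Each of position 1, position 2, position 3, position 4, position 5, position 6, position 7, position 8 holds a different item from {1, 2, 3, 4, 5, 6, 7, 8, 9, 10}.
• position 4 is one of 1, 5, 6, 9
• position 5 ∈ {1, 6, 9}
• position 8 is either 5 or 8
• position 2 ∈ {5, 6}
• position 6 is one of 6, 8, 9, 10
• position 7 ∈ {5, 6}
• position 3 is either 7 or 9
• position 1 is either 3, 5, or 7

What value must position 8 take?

8

Among the 8 variables, 3 fits only position 1 (and all 8 values in {1, 3, 5, 6, 7, 8, 9, 10} must be used), so position 1 = 3.
The 7 still-open variables together cover exactly {1, 5, 6, 7, 8, 9, 10} — 7 values for 7 variables — and 7 appears only in position 3's list, so position 3 = 7.
The 6 still-open variables draw from only 6 values {1, 5, 6, 8, 9, 10}, so each is used; only position 6 can be 10, hence position 6 = 10.
Among the 5 still-open variables, 8 fits only position 8 (and all 5 values in {1, 5, 6, 8, 9} must be used), so position 8 = 8.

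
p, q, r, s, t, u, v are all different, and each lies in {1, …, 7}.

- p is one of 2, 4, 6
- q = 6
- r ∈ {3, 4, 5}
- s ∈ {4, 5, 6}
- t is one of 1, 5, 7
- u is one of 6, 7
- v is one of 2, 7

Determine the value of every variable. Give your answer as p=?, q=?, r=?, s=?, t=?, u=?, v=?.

q has just one choice, so q = 6. Strike 6 from p, s, u.
u has just one choice, so u = 7. Eliminate 7 elsewhere: t, v.
v has just one choice, so v = 2. So p can't be 2.
That leaves p = 4. So r, s can't be 4.
s must be 5 (only option left). Remove 5 from r, t.
t must be 1 (only option left).
r has just one choice, so r = 3.

p=4, q=6, r=3, s=5, t=1, u=7, v=2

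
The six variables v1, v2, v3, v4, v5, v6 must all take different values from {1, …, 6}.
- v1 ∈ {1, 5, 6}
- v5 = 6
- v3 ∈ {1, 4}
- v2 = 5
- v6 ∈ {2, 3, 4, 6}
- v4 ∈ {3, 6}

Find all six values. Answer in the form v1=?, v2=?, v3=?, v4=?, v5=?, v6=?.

v2 has just one choice, so v2 = 5. Strike 5 from v1.
v5 has just one choice, so v5 = 6. Strike 6 from v1, v4, v6.
v1 has just one choice, so v1 = 1. So v3 can't be 1.
v3 must be 4 (only option left). So v6 can't be 4.
v4 has just one choice, so v4 = 3. So v6 can't be 3.
v6 must be 2 (only option left).

v1=1, v2=5, v3=4, v4=3, v5=6, v6=2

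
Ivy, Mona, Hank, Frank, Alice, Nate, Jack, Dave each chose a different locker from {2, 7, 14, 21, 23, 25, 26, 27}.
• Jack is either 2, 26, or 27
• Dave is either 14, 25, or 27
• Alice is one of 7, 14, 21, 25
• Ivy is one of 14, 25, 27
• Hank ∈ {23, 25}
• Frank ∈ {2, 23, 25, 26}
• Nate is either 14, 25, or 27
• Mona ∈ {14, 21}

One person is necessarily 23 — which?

The 8 variables together cover exactly {2, 7, 14, 21, 23, 25, 26, 27} — 8 values for 8 variables — and 7 appears only in Alice's list, so Alice = 7.
Among the 7 still-open variables, 21 fits only Mona (and all 7 values in {2, 14, 21, 23, 25, 26, 27} must be used), so Mona = 21.
The 3 variables Ivy, Nate, Dave are confined to {14, 25, 27}, which locks those values in; drop them from Hank, Frank, Jack.
So 23 goes to Hank.

Hank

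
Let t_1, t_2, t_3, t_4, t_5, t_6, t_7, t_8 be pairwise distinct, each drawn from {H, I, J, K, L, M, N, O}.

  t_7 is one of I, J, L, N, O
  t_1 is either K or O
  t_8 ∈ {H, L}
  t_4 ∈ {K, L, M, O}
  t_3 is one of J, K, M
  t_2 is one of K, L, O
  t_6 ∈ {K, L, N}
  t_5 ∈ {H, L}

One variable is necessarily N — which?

Among the 8 variables, I fits only t_7 (and all 8 values in {H, I, J, K, L, M, N, O} must be used), so t_7 = I.
The 7 still-open variables draw from only 7 values {H, J, K, L, M, N, O}, so each is used; only t_3 can be J, hence t_3 = J.
The 6 still-open variables draw from only 6 values {H, K, L, M, N, O}, so each is used; only t_4 can be M, hence t_4 = M.
The 5 still-open variables draw from only 5 values {H, K, L, N, O}, so each is used; only t_6 can be N, hence t_6 = N.

t_6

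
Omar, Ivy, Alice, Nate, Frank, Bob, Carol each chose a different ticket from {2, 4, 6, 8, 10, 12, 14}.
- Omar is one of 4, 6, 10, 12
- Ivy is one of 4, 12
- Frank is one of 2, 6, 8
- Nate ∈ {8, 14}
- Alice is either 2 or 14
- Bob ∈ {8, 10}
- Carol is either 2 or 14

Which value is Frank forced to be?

The 2 variables Alice and Carol are confined to {2, 14}, which locks those values in; drop them from Nate, Frank.
Nate must be 8 (only option left). Remove 8 from Frank, Bob.
So Frank = 6.

6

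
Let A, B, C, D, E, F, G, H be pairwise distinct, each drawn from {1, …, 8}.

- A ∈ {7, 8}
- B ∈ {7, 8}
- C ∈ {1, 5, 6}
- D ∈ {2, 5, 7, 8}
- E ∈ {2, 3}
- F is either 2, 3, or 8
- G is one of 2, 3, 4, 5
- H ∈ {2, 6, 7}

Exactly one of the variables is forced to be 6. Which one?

H

Among the 8 variables, 1 fits only C (and all 8 values in {1, 2, 3, 4, 5, 6, 7, 8} must be used), so C = 1.
The 7 still-open variables draw from only 7 values {2, 3, 4, 5, 6, 7, 8}, so each is used; only G can be 4, hence G = 4.
Among the 6 still-open variables, 5 fits only D (and all 6 values in {2, 3, 5, 6, 7, 8} must be used), so D = 5.
Among the 5 still-open variables, 6 fits only H (and all 5 values in {2, 3, 6, 7, 8} must be used), so H = 6.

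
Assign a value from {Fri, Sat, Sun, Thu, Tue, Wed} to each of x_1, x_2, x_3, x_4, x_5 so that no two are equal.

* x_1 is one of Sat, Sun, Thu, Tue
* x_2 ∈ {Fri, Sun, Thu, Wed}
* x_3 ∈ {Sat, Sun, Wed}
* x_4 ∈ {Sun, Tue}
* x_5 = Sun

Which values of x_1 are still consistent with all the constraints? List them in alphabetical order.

Sat, Thu

x_5's domain is down to {Sun}, so x_5 = Sun. Strike Sun from x_1, x_2, x_3, x_4.
x_4 must be Tue (only option left). Remove Tue from x_1.
No further eliminations apply; x_1 can still be any of Sat, Thu.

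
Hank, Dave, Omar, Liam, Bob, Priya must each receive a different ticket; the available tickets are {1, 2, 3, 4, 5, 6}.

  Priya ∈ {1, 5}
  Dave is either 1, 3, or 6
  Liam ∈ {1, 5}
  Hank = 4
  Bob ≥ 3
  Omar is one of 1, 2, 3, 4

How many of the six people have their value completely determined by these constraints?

Hank has just one choice, so Hank = 4. Remove 4 from Omar, Bob.
Among the 5 still-open variables, 2 fits only Omar (and all 5 values in {1, 2, 3, 5, 6} must be used), so Omar = 2.
The 2 variables Liam and Priya are confined to {1, 5}, which locks those values in; drop them from Dave, Bob.
Determined: Hank=4, Omar=2. The other people each still have more than one consistent value. That makes 2.

2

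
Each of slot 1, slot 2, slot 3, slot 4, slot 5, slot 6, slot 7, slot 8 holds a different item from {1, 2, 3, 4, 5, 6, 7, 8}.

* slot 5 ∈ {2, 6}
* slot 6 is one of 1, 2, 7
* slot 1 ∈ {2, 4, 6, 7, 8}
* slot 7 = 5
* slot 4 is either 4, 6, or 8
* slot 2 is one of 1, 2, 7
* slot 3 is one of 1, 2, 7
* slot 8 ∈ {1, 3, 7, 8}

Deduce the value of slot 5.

slot 7 must be 5 (only option left).
The 7 still-open variables together cover exactly {1, 2, 3, 4, 6, 7, 8} — 7 values for 7 variables — and 3 appears only in slot 8's list, so slot 8 = 3.
slot 2, slot 3, slot 6 share exactly the 3 values {1, 2, 7}; by pigeonhole those values go to them, so strike 1, 2, 7 from slot 1, slot 5.
So slot 5 = 6.

6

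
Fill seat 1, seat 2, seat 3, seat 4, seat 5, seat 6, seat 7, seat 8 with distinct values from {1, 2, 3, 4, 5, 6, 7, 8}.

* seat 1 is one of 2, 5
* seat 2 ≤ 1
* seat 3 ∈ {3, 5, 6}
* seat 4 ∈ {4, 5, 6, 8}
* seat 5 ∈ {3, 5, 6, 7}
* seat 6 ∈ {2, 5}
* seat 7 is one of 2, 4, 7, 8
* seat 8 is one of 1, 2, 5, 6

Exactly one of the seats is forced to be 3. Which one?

seat 2 has just one choice, so seat 2 = 1. Strike 1 from seat 8.
seat 1 and seat 6 share exactly the 2 values {2, 5}; by pigeonhole those values go to them, so strike 2, 5 from seat 3, seat 4, seat 5, seat 7, seat 8.
seat 8 has just one choice, so seat 8 = 6. Remove 6 from seat 3, seat 4, seat 5.

seat 3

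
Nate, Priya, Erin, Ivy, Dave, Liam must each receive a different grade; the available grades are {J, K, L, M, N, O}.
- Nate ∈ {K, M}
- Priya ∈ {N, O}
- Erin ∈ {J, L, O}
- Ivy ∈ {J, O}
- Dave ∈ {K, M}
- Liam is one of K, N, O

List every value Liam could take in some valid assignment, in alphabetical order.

N, O

Among the 6 variables, L fits only Erin (and all 6 values in {J, K, L, M, N, O} must be used), so Erin = L.
The 5 still-open variables together cover exactly {J, K, M, N, O} — 5 values for 5 variables — and J appears only in Ivy's list, so Ivy = J.
The 2 variables Nate and Dave are confined to {K, M}, which locks those values in; drop them from Liam.
No further eliminations apply; Liam can still be any of N, O.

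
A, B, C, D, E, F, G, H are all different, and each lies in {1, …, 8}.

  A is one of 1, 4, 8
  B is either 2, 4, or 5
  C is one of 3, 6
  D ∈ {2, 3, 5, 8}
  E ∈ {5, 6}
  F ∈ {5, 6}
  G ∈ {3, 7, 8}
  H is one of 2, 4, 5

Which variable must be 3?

C

The 8 variables together cover exactly {1, 2, 3, 4, 5, 6, 7, 8} — 8 values for 8 variables — and 1 appears only in A's list, so A = 1.
The 7 still-open variables draw from only 7 values {2, 3, 4, 5, 6, 7, 8}, so each is used; only G can be 7, hence G = 7.
Among the 6 still-open variables, 8 fits only D (and all 6 values in {2, 3, 4, 5, 6, 8} must be used), so D = 8.
The 5 still-open variables draw from only 5 values {2, 3, 4, 5, 6}, so each is used; only C can be 3, hence C = 3.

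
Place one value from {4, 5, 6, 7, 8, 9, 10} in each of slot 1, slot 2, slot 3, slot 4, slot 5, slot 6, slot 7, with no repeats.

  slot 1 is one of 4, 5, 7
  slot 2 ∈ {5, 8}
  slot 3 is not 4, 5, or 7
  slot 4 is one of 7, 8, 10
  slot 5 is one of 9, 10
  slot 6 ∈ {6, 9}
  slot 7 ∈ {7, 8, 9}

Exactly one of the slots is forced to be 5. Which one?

The 7 variables draw from only 7 values {4, 5, 6, 7, 8, 9, 10}, so each is used; only slot 1 can be 4, hence slot 1 = 4.
The 6 still-open variables draw from only 6 values {5, 6, 7, 8, 9, 10}, so each is used; only slot 2 can be 5, hence slot 2 = 5.

slot 2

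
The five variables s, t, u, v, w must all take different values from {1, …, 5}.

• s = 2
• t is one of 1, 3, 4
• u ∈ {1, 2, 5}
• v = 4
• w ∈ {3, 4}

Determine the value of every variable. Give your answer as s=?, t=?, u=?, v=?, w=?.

s=2, t=1, u=5, v=4, w=3

s must be 2 (only option left). So u can't be 2.
v has just one choice, so v = 4. Remove 4 from t, w.
That leaves w = 3. Strike 3 from t.
t's domain is down to {1}, so t = 1. Remove 1 from u.
u has just one choice, so u = 5.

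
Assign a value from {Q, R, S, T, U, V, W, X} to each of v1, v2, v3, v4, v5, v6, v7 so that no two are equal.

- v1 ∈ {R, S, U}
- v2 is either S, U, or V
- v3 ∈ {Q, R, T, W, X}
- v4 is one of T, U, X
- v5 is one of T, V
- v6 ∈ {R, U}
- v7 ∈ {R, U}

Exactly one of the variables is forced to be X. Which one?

v6 and v7 between them cover only {R, U} — a naked pair. Remove those values from v1, v2, v3, v4.
v1 must be S (only option left). Strike S from v2.
v2 has just one choice, so v2 = V. Strike V from v5.
v5 has just one choice, so v5 = T. So v3, v4 can't be T.
So X goes to v4.

v4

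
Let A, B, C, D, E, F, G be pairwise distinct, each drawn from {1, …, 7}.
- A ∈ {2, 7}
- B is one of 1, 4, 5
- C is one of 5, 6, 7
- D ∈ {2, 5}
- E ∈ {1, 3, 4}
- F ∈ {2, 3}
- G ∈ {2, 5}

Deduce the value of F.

3

The 7 variables draw from only 7 values {1, 2, 3, 4, 5, 6, 7}, so each is used; only C can be 6, hence C = 6.
Among the 6 still-open variables, 7 fits only A (and all 6 values in {1, 2, 3, 4, 5, 7} must be used), so A = 7.
The 2 variables D and G are confined to {2, 5}, which locks those values in; drop them from B, F.
So F = 3.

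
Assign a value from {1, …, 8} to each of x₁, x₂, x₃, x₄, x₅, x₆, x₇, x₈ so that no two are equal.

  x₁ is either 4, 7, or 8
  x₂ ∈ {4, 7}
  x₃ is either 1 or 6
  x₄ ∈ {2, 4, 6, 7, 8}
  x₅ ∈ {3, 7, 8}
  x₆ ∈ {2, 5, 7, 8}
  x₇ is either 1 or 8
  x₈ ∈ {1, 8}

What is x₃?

Among the 8 variables, 3 fits only x₅ (and all 8 values in {1, 2, 3, 4, 5, 6, 7, 8} must be used), so x₅ = 3.
Among the 7 still-open variables, 5 fits only x₆ (and all 7 values in {1, 2, 4, 5, 6, 7, 8} must be used), so x₆ = 5.
The 6 still-open variables together cover exactly {1, 2, 4, 6, 7, 8} — 6 values for 6 variables — and 2 appears only in x₄'s list, so x₄ = 2.
The 5 still-open variables draw from only 5 values {1, 4, 6, 7, 8}, so each is used; only x₃ can be 6, hence x₃ = 6.

6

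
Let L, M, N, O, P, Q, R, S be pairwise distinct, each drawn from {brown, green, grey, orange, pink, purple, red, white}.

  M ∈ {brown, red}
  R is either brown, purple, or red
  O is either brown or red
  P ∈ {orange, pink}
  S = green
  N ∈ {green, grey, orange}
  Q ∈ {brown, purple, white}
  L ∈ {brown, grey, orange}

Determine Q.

S has just one choice, so S = green. So N can't be green.
The 7 still-open variables draw from only 7 values {brown, grey, orange, pink, purple, red, white}, so each is used; only P can be pink, hence P = pink.
The 6 still-open variables together cover exactly {brown, grey, orange, purple, red, white} — 6 values for 6 variables — and white appears only in Q's list, so Q = white.

white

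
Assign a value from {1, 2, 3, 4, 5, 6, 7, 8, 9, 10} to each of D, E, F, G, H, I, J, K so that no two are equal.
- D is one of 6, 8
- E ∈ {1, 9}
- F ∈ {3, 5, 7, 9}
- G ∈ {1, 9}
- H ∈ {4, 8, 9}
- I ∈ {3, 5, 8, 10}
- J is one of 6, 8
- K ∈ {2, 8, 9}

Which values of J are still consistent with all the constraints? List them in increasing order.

6, 8

D and J between them cover only {6, 8} — a naked pair. Remove those values from H, I, K.
The 2 variables E and G are confined to {1, 9}, which locks those values in; drop them from F, H, K.
H's domain is down to {4}, so H = 4.
That leaves K = 2.
No further eliminations apply; J can still be any of 6, 8.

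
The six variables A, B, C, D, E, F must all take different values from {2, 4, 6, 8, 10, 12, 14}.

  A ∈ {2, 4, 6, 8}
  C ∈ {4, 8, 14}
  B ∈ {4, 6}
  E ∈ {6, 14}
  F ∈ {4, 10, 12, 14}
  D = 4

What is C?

D's domain is down to {4}, so D = 4. Strike 4 from A, B, C, F.
That leaves B = 6. Remove 6 from A, E.
That leaves E = 14. Eliminate 14 elsewhere: C, F.
So C = 8.

8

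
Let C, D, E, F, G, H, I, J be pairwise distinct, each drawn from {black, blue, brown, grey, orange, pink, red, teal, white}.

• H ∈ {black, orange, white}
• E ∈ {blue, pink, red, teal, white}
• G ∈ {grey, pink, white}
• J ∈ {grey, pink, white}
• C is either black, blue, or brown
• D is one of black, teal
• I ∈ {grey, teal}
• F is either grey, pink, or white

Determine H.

orange

F, G, J between them cover only {grey, pink, white} — a naked triple. Remove those values from E, H, I.
I's domain is down to {teal}, so I = teal. Remove teal from D, E.
D must be black (only option left). Eliminate black elsewhere: C, H.
So H = orange.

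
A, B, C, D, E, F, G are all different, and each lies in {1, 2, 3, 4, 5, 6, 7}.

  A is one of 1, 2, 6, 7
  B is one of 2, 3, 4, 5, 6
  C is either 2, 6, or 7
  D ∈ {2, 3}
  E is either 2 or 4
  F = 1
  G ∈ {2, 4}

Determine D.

F must be 1 (only option left). Remove 1 from A.
Among the 6 still-open variables, 5 fits only B (and all 6 values in {2, 3, 4, 5, 6, 7} must be used), so B = 5.
The 5 still-open variables draw from only 5 values {2, 3, 4, 6, 7}, so each is used; only D can be 3, hence D = 3.

3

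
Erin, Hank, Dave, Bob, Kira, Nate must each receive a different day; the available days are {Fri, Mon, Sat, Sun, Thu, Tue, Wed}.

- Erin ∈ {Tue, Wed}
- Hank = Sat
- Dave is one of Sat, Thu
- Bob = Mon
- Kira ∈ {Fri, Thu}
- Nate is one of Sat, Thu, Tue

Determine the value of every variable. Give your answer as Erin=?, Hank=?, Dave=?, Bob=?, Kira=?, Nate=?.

Erin=Wed, Hank=Sat, Dave=Thu, Bob=Mon, Kira=Fri, Nate=Tue

Hank's domain is down to {Sat}, so Hank = Sat. Eliminate Sat elsewhere: Dave, Nate.
Dave must be Thu (only option left). Eliminate Thu elsewhere: Kira, Nate.
Bob must be Mon (only option left).
That leaves Kira = Fri.
Nate has just one choice, so Nate = Tue. So Erin can't be Tue.
Erin has just one choice, so Erin = Wed.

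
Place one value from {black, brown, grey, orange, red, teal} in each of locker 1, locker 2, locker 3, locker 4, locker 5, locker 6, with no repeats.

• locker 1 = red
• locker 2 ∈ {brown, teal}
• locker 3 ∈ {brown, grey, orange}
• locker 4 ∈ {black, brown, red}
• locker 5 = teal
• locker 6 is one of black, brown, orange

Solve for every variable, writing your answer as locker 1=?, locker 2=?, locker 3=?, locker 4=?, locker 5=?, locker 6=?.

locker 1's domain is down to {red}, so locker 1 = red. Remove red from locker 4.
That leaves locker 5 = teal. So locker 2 can't be teal.
locker 2's domain is down to {brown}, so locker 2 = brown. Strike brown from locker 3, locker 4, locker 6.
locker 4 must be black (only option left). Eliminate black elsewhere: locker 6.
locker 6 must be orange (only option left). Remove orange from locker 3.
locker 3 has just one choice, so locker 3 = grey.

locker 1=red, locker 2=brown, locker 3=grey, locker 4=black, locker 5=teal, locker 6=orange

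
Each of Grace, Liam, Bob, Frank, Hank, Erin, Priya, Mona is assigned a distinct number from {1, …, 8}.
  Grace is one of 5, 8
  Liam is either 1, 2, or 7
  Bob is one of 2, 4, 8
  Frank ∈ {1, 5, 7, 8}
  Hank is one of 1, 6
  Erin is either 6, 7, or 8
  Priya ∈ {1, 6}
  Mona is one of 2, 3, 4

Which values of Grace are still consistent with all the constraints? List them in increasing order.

5, 8

Among the 8 variables, 3 fits only Mona (and all 8 values in {1, 2, 3, 4, 5, 6, 7, 8} must be used), so Mona = 3.
Among the 7 still-open variables, 4 fits only Bob (and all 7 values in {1, 2, 4, 5, 6, 7, 8} must be used), so Bob = 4.
The 6 still-open variables together cover exactly {1, 2, 5, 6, 7, 8} — 6 values for 6 variables — and 2 appears only in Liam's list, so Liam = 2.
The 2 variables Hank and Priya are confined to {1, 6}, which locks those values in; drop them from Frank, Erin.
No further eliminations apply; Grace can still be any of 5, 8.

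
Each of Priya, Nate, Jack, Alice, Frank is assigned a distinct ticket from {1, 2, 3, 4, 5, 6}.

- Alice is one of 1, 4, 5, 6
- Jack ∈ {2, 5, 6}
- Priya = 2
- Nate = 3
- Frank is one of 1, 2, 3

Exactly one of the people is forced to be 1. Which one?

Priya has just one choice, so Priya = 2. Eliminate 2 elsewhere: Jack, Frank.
Nate must be 3 (only option left). Strike 3 from Frank.
So 1 goes to Frank.

Frank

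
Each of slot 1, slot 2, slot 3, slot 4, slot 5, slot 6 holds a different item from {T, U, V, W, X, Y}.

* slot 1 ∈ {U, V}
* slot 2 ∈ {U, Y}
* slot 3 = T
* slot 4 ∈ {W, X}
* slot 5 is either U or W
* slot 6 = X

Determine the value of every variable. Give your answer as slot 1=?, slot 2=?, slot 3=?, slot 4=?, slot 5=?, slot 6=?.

slot 3's domain is down to {T}, so slot 3 = T.
That leaves slot 6 = X. Strike X from slot 4.
slot 4 must be W (only option left). Remove W from slot 5.
That leaves slot 5 = U. Remove U from slot 1, slot 2.
slot 1 must be V (only option left).
That leaves slot 2 = Y.

slot 1=V, slot 2=Y, slot 3=T, slot 4=W, slot 5=U, slot 6=X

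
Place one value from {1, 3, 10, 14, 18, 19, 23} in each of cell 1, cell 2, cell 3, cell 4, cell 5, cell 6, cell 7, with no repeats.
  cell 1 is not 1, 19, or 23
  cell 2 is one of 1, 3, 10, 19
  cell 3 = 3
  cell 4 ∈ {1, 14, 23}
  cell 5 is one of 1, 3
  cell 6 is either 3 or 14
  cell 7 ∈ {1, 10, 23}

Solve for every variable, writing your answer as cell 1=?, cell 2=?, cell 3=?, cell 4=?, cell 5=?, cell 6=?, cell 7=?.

cell 1=18, cell 2=19, cell 3=3, cell 4=23, cell 5=1, cell 6=14, cell 7=10

cell 3 has just one choice, so cell 3 = 3. Strike 3 from cell 1, cell 2, cell 5, cell 6.
That leaves cell 5 = 1. Remove 1 from cell 2, cell 4, cell 7.
That leaves cell 6 = 14. Remove 14 from cell 1, cell 4.
cell 4 must be 23 (only option left). Remove 23 from cell 7.
cell 7's domain is down to {10}, so cell 7 = 10. Remove 10 from cell 1, cell 2.
cell 1's domain is down to {18}, so cell 1 = 18.
cell 2's domain is down to {19}, so cell 2 = 19.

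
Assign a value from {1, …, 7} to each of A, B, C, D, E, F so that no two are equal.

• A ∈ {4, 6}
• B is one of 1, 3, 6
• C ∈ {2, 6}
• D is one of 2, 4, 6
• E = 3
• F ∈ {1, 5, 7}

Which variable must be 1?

E has just one choice, so E = 3. Strike 3 from B.
A, C, D share exactly the 3 values {2, 4, 6}; by pigeonhole those values go to them, so strike 2, 4, 6 from B.
So 1 goes to B.

B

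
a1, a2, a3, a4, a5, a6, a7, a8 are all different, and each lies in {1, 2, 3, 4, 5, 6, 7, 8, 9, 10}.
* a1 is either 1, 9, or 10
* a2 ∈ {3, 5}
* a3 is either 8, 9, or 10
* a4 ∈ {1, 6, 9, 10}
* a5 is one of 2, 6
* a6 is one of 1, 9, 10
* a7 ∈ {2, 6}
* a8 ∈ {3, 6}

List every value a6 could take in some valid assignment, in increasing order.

1, 9, 10

The 8 variables draw from only 8 values {1, 2, 3, 5, 6, 8, 9, 10}, so each is used; only a2 can be 5, hence a2 = 5.
Among the 7 still-open variables, 3 fits only a8 (and all 7 values in {1, 2, 3, 6, 8, 9, 10} must be used), so a8 = 3.
Among the 6 still-open variables, 8 fits only a3 (and all 6 values in {1, 2, 6, 8, 9, 10} must be used), so a3 = 8.
a5 and a7 share exactly the 2 values {2, 6}; by pigeonhole those values go to them, so strike 2, 6 from a4.
No further eliminations apply; a6 can still be any of 1, 9, 10.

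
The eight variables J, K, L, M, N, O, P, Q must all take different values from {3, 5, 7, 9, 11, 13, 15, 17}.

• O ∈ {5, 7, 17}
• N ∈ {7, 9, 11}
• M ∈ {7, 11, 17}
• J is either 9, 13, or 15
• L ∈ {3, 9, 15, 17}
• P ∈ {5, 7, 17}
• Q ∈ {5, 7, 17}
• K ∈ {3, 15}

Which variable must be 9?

N

The 8 variables together cover exactly {3, 5, 7, 9, 11, 13, 15, 17} — 8 values for 8 variables — and 13 appears only in J's list, so J = 13.
O, P, Q share exactly the 3 values {5, 7, 17}; by pigeonhole those values go to them, so strike 5, 7, 17 from L, M, N.
M must be 11 (only option left). Strike 11 from N.
So 9 goes to N.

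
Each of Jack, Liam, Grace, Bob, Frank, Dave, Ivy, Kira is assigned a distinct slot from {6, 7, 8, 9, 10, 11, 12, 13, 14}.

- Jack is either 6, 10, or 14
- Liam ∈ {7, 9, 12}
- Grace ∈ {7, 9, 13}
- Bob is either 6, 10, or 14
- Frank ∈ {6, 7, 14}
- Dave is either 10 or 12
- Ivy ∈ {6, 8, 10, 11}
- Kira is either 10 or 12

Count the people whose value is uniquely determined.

The 2 variables Dave and Kira are confined to {10, 12}, which locks those values in; drop them from Jack, Liam, Bob, Ivy.
The 2 variables Jack and Bob are confined to {6, 14}, which locks those values in; drop them from Frank, Ivy.
That leaves Frank = 7. Strike 7 from Liam, Grace.
Liam has just one choice, so Liam = 9. Remove 9 from Grace.
Grace has just one choice, so Grace = 13.
Determined: Liam=9, Grace=13, Frank=7. The other people each still have more than one consistent value. That makes 3.

3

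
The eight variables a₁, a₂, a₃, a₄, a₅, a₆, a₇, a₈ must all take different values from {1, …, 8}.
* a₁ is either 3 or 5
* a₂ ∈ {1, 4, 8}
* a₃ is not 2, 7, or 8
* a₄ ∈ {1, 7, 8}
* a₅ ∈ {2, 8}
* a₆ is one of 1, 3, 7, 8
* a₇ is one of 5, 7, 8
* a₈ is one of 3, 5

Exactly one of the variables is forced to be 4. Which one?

Among the 8 variables, 2 fits only a₅ (and all 8 values in {1, 2, 3, 4, 5, 6, 7, 8} must be used), so a₅ = 2.
Among the 7 still-open variables, 6 fits only a₃ (and all 7 values in {1, 3, 4, 5, 6, 7, 8} must be used), so a₃ = 6.
The 6 still-open variables draw from only 6 values {1, 3, 4, 5, 7, 8}, so each is used; only a₂ can be 4, hence a₂ = 4.

a₂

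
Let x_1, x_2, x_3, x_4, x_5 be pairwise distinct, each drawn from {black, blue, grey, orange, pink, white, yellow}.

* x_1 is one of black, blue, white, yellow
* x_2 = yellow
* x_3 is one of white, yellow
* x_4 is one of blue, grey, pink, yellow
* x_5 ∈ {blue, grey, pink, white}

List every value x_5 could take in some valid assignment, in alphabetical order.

x_2 must be yellow (only option left). Eliminate yellow elsewhere: x_1, x_3, x_4.
x_3 must be white (only option left). So x_1, x_5 can't be white.
No further eliminations apply; x_5 can still be any of blue, grey, pink.

blue, grey, pink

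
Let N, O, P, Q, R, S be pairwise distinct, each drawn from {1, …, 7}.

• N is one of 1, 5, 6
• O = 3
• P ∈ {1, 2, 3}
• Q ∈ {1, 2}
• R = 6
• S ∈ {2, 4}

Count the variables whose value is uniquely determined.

O's domain is down to {3}, so O = 3. Remove 3 from P.
R's domain is down to {6}, so R = 6. So N can't be 6.
Among the 4 still-open variables, 4 fits only S (and all 4 values in {1, 2, 4, 5} must be used), so S = 4.
Among the 3 still-open variables, 5 fits only N (and all 3 values in {1, 2, 5} must be used), so N = 5.
Determined: N=5, O=3, R=6, S=4. The other variables each still have more than one consistent value. That makes 4.

4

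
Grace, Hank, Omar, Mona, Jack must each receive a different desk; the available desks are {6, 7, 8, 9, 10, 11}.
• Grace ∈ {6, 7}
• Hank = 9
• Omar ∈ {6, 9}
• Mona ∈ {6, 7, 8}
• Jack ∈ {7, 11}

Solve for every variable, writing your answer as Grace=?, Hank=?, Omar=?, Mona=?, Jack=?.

Hank must be 9 (only option left). Strike 9 from Omar.
Omar must be 6 (only option left). So Grace, Mona can't be 6.
Grace has just one choice, so Grace = 7. So Mona, Jack can't be 7.
That leaves Mona = 8.
Jack's domain is down to {11}, so Jack = 11.

Grace=7, Hank=9, Omar=6, Mona=8, Jack=11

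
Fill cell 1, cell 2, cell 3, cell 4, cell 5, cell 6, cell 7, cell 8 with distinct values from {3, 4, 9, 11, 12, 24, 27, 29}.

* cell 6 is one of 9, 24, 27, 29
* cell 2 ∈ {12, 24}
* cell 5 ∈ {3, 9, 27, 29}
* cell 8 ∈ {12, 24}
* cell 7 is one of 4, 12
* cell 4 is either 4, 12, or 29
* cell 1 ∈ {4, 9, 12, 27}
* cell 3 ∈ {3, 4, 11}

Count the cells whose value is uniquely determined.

Among the 8 variables, 11 fits only cell 3 (and all 8 values in {3, 4, 9, 11, 12, 24, 27, 29} must be used), so cell 3 = 11.
The 7 still-open variables draw from only 7 values {3, 4, 9, 12, 24, 27, 29}, so each is used; only cell 5 can be 3, hence cell 5 = 3.
The 2 variables cell 2 and cell 8 are confined to {12, 24}, which locks those values in; drop them from cell 1, cell 4, cell 6, cell 7.
cell 7 has just one choice, so cell 7 = 4. Eliminate 4 elsewhere: cell 1, cell 4.
cell 4 has just one choice, so cell 4 = 29. Eliminate 29 elsewhere: cell 6.
Determined: cell 3=11, cell 4=29, cell 5=3, cell 7=4. The other cells each still have more than one consistent value. That makes 4.

4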